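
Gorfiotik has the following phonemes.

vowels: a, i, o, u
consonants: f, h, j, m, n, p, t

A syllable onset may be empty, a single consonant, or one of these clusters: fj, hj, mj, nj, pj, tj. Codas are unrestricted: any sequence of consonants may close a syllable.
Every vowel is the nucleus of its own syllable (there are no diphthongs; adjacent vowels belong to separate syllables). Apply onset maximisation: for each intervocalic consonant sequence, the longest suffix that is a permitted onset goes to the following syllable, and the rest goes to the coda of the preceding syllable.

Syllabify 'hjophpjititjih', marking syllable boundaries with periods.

hjoph.pji.ti.tjih

Nuclei (vowels): o, i, i, i → 4 syllables.
σ1/σ2 boundary: /phpj/ — longest licit onset from the right is /pj/, leaving /ph/ as coda.
σ2/σ3 boundary: /t/ is a single consonant, so it becomes the next onset.
σ3/σ4 boundary: /tj/ — entire cluster is a permitted onset → onset /tj/, coda ∅.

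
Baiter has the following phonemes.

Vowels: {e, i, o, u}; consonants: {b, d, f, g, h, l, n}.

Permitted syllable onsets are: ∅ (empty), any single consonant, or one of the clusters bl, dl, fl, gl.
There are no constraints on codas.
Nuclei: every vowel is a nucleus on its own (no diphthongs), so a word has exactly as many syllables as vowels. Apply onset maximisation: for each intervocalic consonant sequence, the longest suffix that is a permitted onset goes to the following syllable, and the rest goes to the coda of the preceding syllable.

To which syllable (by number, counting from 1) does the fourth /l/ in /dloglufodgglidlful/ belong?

Vowels present: o, u, o, i, u; each is a nucleus, giving 5 syllables.
σ1/σ2 boundary: cluster /gl/ — /gl/ is itself a permitted onset, so the whole cluster goes right; preceding coda = ∅.
σ2/σ3 boundary: /f/ is a single consonant, so it becomes the next onset.
σ3/σ4 boundary: /dggl/ — longest licit onset from the right is /gl/, leaving /dg/ as coda.
σ4/σ5 boundary: /dlf/ splits as /dl/ + /f/ (/f/ is the longest suffix that is a licit onset).
Putting it together: dlo.glu.fodg.glidl.ful.
The fourth /l/ is in the coda of syllable 4 (/glidl/).

4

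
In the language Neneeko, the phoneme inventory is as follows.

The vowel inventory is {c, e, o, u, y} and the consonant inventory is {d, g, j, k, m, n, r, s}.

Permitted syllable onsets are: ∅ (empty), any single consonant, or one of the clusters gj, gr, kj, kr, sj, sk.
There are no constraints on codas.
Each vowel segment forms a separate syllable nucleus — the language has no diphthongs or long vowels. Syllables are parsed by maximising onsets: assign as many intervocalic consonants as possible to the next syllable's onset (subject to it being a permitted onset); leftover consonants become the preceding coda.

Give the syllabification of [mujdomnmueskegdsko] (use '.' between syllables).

Vowels present: u, o, u, e, e, o; each is a nucleus, giving 6 syllables.
σ1/σ2 boundary: /jd/ splits as /j/ + /d/ (/d/ is the longest suffix that is a licit onset).
σ2/σ3 boundary: cluster /mnm/ — the longest permitted-onset suffix is /m/; onset = /m/, preceding coda = /mn/.
σ3/σ4 boundary: hiatus — the boundary sits between the two vowels.
σ4/σ5 boundary: cluster /sk/ — /sk/ is itself a permitted onset, so the whole cluster goes right; preceding coda = ∅.
σ5/σ6 boundary: /gdsk/; trying suffixes from longest down, /sk/ is the first permitted one, so coda /gd/ | onset /sk/.

muj.domn.mu.e.skegd.sko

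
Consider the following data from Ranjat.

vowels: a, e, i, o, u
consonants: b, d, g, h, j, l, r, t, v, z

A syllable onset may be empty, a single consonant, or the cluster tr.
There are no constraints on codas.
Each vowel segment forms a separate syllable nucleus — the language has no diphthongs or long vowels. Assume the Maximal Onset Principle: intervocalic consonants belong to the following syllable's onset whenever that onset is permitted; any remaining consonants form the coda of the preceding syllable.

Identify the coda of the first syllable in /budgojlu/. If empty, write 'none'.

Vowels present: u, o, u; each is a nucleus, giving 3 syllables.
Between /u/ (V1) and /o/ (V2): /dg/ splits as /d/ + /g/ (/g/ is the longest suffix that is a licit onset).
Between /o/ (V2) and /u/ (V3): cluster /jl/ — the longest permitted-onset suffix is /l/; onset = /l/, preceding coda = /j/.
Syllabification: bud.goj.lu.
Syllable 1 is /bud/: onset /b/, nucleus /u/, coda /d/.

d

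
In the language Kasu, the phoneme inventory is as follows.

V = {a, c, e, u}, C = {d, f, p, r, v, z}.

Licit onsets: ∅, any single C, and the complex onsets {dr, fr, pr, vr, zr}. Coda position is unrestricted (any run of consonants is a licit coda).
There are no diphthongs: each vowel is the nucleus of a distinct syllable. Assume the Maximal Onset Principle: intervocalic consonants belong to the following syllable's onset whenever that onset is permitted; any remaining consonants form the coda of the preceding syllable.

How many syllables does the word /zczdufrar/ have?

The vowels are c, u, a — 3 nuclei, so 3 syllables.

3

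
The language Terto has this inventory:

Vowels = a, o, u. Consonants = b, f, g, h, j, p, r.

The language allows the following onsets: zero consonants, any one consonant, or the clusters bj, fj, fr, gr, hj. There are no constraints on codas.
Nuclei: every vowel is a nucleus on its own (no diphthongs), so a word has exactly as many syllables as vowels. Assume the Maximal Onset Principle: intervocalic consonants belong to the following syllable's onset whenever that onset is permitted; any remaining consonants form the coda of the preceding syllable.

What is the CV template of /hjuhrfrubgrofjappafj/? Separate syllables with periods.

CCVCC.CCVC.CCV.CCVC.CVCC

Vowels present: u, u, o, a, a; each is a nucleus, giving 5 syllables.
V1 /u/ – V2 /u/: /hrfr/ — longest licit onset from the right is /fr/, leaving /hr/ as coda.
V2 /u/ – V3 /o/: /bgr/ splits as /b/ + /gr/ (/gr/ is the longest suffix that is a licit onset).
V3 /o/ – V4 /a/: /fj/ — entire cluster is a permitted onset → onset /fj/, coda ∅.
V4 /a/ – V5 /a/: /pp/ splits as /p/ + /p/ (/p/ is the longest suffix that is a licit onset).
So the parse is hjuhr.frub.gro.fjap.pafj.
Mapping each syllable to C/V: /hjuhr/ → CCVCC, /frub/ → CCVC, /gro/ → CCV, /fjap/ → CCVC, /pafj/ → CVCC.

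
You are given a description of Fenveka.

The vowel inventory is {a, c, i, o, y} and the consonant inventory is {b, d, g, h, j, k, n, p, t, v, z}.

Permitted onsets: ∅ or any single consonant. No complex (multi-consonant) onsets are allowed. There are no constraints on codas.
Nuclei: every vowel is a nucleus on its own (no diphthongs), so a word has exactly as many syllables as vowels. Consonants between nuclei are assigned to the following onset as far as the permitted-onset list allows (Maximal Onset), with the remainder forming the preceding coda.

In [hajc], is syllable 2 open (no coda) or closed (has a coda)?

open

Vowels present: a, c; each is a nucleus, giving 2 syllables.
V1 /a/ – V2 /c/: /j/ is a single consonant, so it becomes the next onset.
Result: ha.jc.
Syllable 2 is /jc/; it ends in its nucleus with no coda, so it is open.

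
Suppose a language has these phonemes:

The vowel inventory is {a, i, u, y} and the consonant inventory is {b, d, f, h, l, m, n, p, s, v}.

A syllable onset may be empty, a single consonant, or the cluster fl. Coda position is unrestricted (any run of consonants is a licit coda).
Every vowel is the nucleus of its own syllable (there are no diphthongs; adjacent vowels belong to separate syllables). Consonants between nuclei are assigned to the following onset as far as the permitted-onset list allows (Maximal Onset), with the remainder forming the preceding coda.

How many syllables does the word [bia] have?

Vowels present: i, a; each is a nucleus, giving 2 syllables.

2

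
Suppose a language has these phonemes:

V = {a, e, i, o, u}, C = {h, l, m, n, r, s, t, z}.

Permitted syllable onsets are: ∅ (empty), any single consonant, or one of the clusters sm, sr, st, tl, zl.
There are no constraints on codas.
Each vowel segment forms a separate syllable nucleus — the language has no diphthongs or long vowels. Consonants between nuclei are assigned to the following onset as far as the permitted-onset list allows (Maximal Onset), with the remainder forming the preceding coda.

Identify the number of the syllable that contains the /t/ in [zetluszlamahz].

2

Nuclei (vowels): e, u, a, a → 4 syllables.
/e…u/ gap (V1→V2): cluster /tl/ — /tl/ is itself a permitted onset, so the whole cluster goes right; preceding coda = ∅.
/u…a/ gap (V2→V3): /szl/ — longest licit onset from the right is /zl/, leaving /s/ as coda.
/a…a/ gap (V3→V4): /m/ → onset of the next syllable (single consonants are always licit onsets).
Result: ze.tlus.zla.mahz.
The /t/ is in the onset of syllable 2 (/tlus/).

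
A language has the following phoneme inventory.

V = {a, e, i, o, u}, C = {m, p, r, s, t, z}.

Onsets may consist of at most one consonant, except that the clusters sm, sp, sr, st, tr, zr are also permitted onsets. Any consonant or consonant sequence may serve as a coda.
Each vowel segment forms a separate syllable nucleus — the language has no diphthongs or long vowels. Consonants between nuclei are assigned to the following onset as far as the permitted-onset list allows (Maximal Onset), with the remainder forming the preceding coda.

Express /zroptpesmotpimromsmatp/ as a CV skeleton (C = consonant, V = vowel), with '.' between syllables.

CCVCC.CV.CCVC.CVC.CVC.CCVCC

The vowels are o, e, o, i, o, a — 6 nuclei, so 6 syllables.
Between /o/ (V1) and /e/ (V2): /ptp/ — longest licit onset from the right is /p/, leaving /pt/ as coda.
Between /e/ (V2) and /o/ (V3): /sm/ is a licit onset in full, so it all attaches to the next syllable.
Between /o/ (V3) and /i/ (V4): cluster /tp/ — the longest permitted-onset suffix is /p/; onset = /p/, preceding coda = /t/.
Between /i/ (V4) and /o/ (V5): cluster /mr/ — the longest permitted-onset suffix is /r/; onset = /r/, preceding coda = /m/.
Between /o/ (V5) and /a/ (V6): /msm/ splits as /m/ + /sm/ (/sm/ is the longest suffix that is a licit onset).
Syllabification: zropt.pe.smot.pim.rom.smatp.
Mapping each syllable to C/V: /zropt/ → CCVCC, /pe/ → CV, /smot/ → CCVC, /pim/ → CVC, /rom/ → CVC, /smatp/ → CCVCC.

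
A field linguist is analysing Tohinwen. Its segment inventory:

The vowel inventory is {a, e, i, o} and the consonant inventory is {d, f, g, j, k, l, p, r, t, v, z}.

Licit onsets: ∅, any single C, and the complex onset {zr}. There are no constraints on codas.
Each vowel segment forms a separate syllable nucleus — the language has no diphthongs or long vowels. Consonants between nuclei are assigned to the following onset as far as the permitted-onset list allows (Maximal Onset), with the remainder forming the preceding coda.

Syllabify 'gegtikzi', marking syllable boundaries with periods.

geg.tik.zi

The vowels are e, i, i — 3 nuclei, so 3 syllables.
V1 /e/ – V2 /i/: /gt/ splits as /g/ + /t/ (/t/ is the longest suffix that is a licit onset).
V2 /i/ – V3 /i/: cluster /kz/ — the longest permitted-onset suffix is /z/; onset = /z/, preceding coda = /k/.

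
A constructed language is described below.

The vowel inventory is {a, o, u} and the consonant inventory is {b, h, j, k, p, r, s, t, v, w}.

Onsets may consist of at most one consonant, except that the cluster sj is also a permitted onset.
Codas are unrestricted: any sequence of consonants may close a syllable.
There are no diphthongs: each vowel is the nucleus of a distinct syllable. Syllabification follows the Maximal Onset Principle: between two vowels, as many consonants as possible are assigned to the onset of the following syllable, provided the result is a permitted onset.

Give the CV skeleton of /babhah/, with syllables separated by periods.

Nuclei (vowels): a, a → 2 syllables.
/a…a/ gap (V1→V2): cluster /bh/ — the longest permitted-onset suffix is /h/; onset = /h/, preceding coda = /b/.
Result: bab.hah.
Mapping each syllable to C/V: /bab/ → CVC, /hah/ → CVC.

CVC.CVC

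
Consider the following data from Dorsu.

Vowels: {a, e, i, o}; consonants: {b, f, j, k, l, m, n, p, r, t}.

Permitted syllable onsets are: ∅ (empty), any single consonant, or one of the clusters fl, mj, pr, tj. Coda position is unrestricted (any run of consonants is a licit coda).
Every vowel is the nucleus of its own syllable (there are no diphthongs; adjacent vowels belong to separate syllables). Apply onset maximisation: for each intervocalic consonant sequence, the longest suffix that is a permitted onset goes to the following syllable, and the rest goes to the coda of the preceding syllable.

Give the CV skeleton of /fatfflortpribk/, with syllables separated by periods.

CVCC.CCVCC.CCVCC

The vowels are a, o, i — 3 nuclei, so 3 syllables.
V1 /a/ – V2 /o/: /tffl/; trying suffixes from longest down, /fl/ is the first permitted one, so coda /tf/ | onset /fl/.
V2 /o/ – V3 /i/: /rtpr/ splits as /rt/ + /pr/ (/pr/ is the longest suffix that is a licit onset).
Result: fatf.flort.pribk.
Mapping each syllable to C/V: /fatf/ → CVCC, /flort/ → CCVCC, /pribk/ → CCVCC.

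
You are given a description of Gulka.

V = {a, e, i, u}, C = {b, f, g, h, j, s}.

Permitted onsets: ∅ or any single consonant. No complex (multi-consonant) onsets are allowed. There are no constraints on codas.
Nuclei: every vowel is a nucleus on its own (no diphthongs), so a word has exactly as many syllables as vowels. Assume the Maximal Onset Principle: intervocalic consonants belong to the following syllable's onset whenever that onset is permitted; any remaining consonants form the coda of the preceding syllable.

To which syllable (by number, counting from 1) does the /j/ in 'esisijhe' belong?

Vowels present: e, i, i, e; each is a nucleus, giving 4 syllables.
σ1/σ2 boundary: /s/ → onset of the next syllable (single consonants are always licit onsets).
σ2/σ3 boundary: just /s/ — single C goes to the following onset.
σ3/σ4 boundary: /jh/; trying suffixes from longest down, /h/ is the first permitted one, so coda /j/ | onset /h/.
So the parse is e.si.sij.he.
The /j/ is in the coda of syllable 3 (/sij/).

3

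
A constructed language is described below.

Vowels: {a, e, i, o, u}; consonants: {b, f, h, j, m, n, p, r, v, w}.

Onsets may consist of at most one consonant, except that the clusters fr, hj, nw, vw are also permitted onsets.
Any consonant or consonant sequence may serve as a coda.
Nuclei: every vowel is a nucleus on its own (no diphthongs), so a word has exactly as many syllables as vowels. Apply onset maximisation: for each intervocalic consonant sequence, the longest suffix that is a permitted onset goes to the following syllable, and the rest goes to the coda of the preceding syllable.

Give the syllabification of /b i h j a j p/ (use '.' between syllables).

bi.hjajp

Nuclei (vowels): i, a → 2 syllables.
V1 /i/ – V2 /a/: cluster /hj/ — /hj/ is itself a permitted onset, so the whole cluster goes right; preceding coda = ∅.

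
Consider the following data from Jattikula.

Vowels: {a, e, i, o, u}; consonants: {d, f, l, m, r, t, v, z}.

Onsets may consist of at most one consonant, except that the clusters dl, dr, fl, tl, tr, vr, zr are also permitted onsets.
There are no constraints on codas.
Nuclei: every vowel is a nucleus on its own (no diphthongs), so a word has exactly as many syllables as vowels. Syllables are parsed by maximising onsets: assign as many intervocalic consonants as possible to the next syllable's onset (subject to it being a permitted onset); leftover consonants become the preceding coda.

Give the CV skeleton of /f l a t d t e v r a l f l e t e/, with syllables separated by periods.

CCVCC.CV.CCVC.CCV.CV

Nuclei (vowels): a, e, a, e, e → 5 syllables.
σ1/σ2 boundary: /tdt/; trying suffixes from longest down, /t/ is the first permitted one, so coda /td/ | onset /t/.
σ2/σ3 boundary: /vr/ — entire cluster is a permitted onset → onset /vr/, coda ∅.
σ3/σ4 boundary: cluster /lfl/ — the longest permitted-onset suffix is /fl/; onset = /fl/, preceding coda = /l/.
σ4/σ5 boundary: /t/ is a single consonant, so it becomes the next onset.
Putting it together: flatd.te.vral.fle.te.
Mapping each syllable to C/V: /flatd/ → CCVCC, /te/ → CV, /vral/ → CCVC, /fle/ → CCV, /te/ → CV.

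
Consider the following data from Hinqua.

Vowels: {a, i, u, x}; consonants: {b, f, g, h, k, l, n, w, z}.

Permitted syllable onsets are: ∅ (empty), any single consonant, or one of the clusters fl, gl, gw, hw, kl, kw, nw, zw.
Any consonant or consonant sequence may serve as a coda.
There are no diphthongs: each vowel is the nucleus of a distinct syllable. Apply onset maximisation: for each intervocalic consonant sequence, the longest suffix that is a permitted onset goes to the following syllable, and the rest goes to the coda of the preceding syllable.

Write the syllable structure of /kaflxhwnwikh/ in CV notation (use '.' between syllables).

CV.CCVCC.CCVCC

The vowels are a, x, i — 3 nuclei, so 3 syllables.
Between /a/ (V1) and /x/ (V2): cluster /fl/ — /fl/ is itself a permitted onset, so the whole cluster goes right; preceding coda = ∅.
Between /x/ (V2) and /i/ (V3): /hwnw/ — longest licit onset from the right is /nw/, leaving /hw/ as coda.
Result: ka.flxhw.nwikh.
Mapping each syllable to C/V: /ka/ → CV, /flxhw/ → CCVCC, /nwikh/ → CCVCC.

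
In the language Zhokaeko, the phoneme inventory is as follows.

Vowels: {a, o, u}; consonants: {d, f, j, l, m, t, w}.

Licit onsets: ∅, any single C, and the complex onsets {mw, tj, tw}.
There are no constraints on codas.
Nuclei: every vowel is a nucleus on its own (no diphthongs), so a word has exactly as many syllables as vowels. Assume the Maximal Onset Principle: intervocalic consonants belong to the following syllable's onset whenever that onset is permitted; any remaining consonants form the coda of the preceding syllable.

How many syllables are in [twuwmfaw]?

Nuclei (vowels): u, a → 2 syllables.

2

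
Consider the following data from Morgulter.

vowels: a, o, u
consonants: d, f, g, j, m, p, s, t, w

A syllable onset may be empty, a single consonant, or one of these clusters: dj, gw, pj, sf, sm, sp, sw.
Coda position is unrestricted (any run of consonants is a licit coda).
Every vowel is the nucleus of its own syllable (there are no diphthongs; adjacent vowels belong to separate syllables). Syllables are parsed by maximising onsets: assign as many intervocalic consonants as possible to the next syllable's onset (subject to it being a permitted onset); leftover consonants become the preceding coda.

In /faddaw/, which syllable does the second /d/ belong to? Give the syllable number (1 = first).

The vowels are a, a — 2 nuclei, so 2 syllables.
V1 /a/ – V2 /a/: /dd/ — longest licit onset from the right is /d/, leaving /d/ as coda.
Result: fad.daw.
The second /d/ is in the onset of syllable 2 (/daw/).

2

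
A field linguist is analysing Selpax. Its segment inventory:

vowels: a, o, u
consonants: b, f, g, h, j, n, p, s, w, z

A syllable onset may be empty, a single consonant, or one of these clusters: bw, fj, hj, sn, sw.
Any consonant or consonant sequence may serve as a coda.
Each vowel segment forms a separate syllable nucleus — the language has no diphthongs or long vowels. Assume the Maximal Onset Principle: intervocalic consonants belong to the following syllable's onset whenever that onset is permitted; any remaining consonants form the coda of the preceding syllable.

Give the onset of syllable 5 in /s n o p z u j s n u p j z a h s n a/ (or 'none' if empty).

sn

Vowels present: o, u, u, a, a; each is a nucleus, giving 5 syllables.
/o…u/ gap (V1→V2): /pz/ — longest licit onset from the right is /z/, leaving /p/ as coda.
/u…u/ gap (V2→V3): /jsn/; trying suffixes from longest down, /sn/ is the first permitted one, so coda /j/ | onset /sn/.
/u…a/ gap (V3→V4): /pjz/ — longest licit onset from the right is /z/, leaving /pj/ as coda.
/a…a/ gap (V4→V5): /hsn/ splits as /h/ + /sn/ (/sn/ is the longest suffix that is a licit onset).
Syllabification: snop.zuj.snupj.zah.sna.
Syllable 5 is /sna/: onset /sn/, nucleus /a/, coda ∅.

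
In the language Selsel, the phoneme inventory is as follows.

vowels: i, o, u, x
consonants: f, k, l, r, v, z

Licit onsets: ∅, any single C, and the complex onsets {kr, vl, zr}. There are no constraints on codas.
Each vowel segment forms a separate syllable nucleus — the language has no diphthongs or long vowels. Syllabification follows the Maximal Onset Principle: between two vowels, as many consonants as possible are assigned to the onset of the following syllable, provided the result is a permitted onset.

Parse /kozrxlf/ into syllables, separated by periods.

Vowels present: o, x; each is a nucleus, giving 2 syllables.
σ1/σ2 boundary: cluster /zr/ — /zr/ is itself a permitted onset, so the whole cluster goes right; preceding coda = ∅.

ko.zrxlf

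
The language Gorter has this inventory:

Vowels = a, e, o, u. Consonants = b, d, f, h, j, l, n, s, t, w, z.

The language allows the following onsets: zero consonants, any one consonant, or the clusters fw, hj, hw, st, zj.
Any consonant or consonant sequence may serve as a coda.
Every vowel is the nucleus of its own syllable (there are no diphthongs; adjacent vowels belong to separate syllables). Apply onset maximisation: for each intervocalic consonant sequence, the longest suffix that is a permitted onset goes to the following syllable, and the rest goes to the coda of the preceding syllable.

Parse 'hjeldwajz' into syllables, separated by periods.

Nuclei (vowels): e, a → 2 syllables.
σ1/σ2 boundary: /ldw/ — longest licit onset from the right is /w/, leaving /ld/ as coda.

hjeld.wajz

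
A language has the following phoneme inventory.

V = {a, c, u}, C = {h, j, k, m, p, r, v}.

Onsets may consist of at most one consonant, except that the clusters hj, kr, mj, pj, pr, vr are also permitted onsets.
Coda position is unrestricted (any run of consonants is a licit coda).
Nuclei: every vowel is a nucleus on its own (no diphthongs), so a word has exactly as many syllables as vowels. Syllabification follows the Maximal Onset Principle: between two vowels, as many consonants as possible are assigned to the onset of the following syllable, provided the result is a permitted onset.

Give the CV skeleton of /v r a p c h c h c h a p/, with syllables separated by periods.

CCV.CV.CV.CV.CVC

Nuclei (vowels): a, c, c, c, a → 5 syllables.
V1 /a/ – V2 /c/: just /p/ — single C goes to the following onset.
V2 /c/ – V3 /c/: /h/ is a single consonant, so it becomes the next onset.
V3 /c/ – V4 /c/: /h/ is a single consonant, so it becomes the next onset.
V4 /c/ – V5 /a/: /h/ → onset of the next syllable (single consonants are always licit onsets).
Putting it together: vra.pc.hc.hc.hap.
Mapping each syllable to C/V: /vra/ → CCV, /pc/ → CV, /hc/ → CV, /hc/ → CV, /hap/ → CVC.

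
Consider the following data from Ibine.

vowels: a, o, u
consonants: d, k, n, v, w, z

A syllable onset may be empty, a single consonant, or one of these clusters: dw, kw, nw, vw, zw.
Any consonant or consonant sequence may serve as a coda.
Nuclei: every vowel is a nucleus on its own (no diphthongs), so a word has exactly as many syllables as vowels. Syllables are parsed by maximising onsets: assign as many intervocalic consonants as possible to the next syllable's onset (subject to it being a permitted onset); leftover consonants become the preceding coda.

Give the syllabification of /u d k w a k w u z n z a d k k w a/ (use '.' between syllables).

ud.kwa.kwuzn.zadk.kwa

Vowels present: u, a, u, a, a; each is a nucleus, giving 5 syllables.
Between /u/ (V1) and /a/ (V2): /dkw/; trying suffixes from longest down, /kw/ is the first permitted one, so coda /d/ | onset /kw/.
Between /a/ (V2) and /u/ (V3): /kw/ is a licit onset in full, so it all attaches to the next syllable.
Between /u/ (V3) and /a/ (V4): cluster /znz/ — the longest permitted-onset suffix is /z/; onset = /z/, preceding coda = /zn/.
Between /a/ (V4) and /a/ (V5): cluster /dkkw/ — the longest permitted-onset suffix is /kw/; onset = /kw/, preceding coda = /dk/.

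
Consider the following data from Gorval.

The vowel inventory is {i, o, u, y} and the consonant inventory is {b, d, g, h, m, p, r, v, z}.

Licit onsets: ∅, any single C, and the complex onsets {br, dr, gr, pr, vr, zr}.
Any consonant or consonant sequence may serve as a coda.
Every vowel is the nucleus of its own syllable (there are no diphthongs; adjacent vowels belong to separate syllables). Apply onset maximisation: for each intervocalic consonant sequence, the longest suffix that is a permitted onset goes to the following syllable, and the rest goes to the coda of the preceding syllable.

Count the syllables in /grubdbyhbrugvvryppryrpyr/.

Vowels present: u, y, u, y, y, y; each is a nucleus, giving 6 syllables.

6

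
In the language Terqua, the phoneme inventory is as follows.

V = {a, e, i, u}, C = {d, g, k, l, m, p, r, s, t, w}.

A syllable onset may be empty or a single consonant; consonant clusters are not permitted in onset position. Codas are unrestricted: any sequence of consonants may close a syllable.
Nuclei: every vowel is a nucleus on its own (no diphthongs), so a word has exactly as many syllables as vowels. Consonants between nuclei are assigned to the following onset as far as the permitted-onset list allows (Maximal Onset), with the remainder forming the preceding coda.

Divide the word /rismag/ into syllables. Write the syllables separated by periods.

The vowels are i, a — 2 nuclei, so 2 syllables.
Between /i/ (V1) and /a/ (V2): cluster /sm/ — the longest permitted-onset suffix is /m/; onset = /m/, preceding coda = /s/.

ris.mag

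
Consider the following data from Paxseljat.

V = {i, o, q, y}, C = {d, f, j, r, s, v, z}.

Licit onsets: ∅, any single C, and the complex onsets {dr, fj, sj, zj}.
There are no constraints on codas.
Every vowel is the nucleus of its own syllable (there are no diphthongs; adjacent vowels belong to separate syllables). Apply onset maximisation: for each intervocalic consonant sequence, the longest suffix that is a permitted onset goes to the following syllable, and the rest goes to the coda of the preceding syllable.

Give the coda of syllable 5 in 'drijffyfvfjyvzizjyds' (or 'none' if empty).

ds

The vowels are i, y, y, i, y — 5 nuclei, so 5 syllables.
Between /i/ (V1) and /y/ (V2): /jff/; trying suffixes from longest down, /f/ is the first permitted one, so coda /jf/ | onset /f/.
Between /y/ (V2) and /y/ (V3): /fvfj/; trying suffixes from longest down, /fj/ is the first permitted one, so coda /fv/ | onset /fj/.
Between /y/ (V3) and /i/ (V4): /vz/; trying suffixes from longest down, /z/ is the first permitted one, so coda /v/ | onset /z/.
Between /i/ (V4) and /y/ (V5): /zj/ is a licit onset in full, so it all attaches to the next syllable.
Result: drijf.fyfv.fjyv.zi.zjyds.
Syllable 5 is /zjyds/: onset /zj/, nucleus /y/, coda /ds/.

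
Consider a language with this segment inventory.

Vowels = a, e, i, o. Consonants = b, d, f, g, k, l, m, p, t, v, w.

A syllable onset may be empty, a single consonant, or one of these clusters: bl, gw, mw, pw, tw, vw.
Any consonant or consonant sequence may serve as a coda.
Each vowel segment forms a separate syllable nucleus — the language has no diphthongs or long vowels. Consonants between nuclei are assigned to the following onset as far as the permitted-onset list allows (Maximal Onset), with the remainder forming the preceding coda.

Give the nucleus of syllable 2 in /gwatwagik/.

a

The vowels are a, a, i — 3 nuclei, so 3 syllables.
The second nucleus (vowel 2 from the left) is /a/.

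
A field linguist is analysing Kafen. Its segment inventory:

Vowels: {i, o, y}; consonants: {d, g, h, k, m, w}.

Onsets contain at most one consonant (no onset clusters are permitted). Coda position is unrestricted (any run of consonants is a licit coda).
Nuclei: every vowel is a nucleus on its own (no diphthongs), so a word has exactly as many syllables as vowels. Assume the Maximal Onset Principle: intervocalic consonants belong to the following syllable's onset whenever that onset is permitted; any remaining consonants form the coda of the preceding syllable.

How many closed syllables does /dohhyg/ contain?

2

Vowels present: o, y; each is a nucleus, giving 2 syllables.
/o…y/ gap (V1→V2): cluster /hh/ — the longest permitted-onset suffix is /h/; onset = /h/, preceding coda = /h/.
Syllabification: doh.hyg.
Classifying each syllable: /doh/ (closed), /hyg/ (closed).
Closed syllables: 2.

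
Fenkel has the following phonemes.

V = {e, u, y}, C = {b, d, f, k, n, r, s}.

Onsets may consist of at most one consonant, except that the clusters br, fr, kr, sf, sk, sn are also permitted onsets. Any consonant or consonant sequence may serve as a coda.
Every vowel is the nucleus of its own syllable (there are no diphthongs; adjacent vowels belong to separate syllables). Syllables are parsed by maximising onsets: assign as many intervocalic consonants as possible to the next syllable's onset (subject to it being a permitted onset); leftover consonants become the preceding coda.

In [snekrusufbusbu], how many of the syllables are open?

Nuclei (vowels): e, u, u, u, u → 5 syllables.
/e…u/ gap (V1→V2): /kr/ is a licit onset in full, so it all attaches to the next syllable.
/u…u/ gap (V2→V3): /s/ is a single consonant, so it becomes the next onset.
/u…u/ gap (V3→V4): cluster /fb/ — the longest permitted-onset suffix is /b/; onset = /b/, preceding coda = /f/.
/u…u/ gap (V4→V5): /sb/; trying suffixes from longest down, /b/ is the first permitted one, so coda /s/ | onset /b/.
Putting it together: sne.kru.suf.bus.bu.
Classifying each syllable: /sne/ (open), /kru/ (open), /suf/ (closed), /bus/ (closed), /bu/ (open).
Open syllables: 3.

3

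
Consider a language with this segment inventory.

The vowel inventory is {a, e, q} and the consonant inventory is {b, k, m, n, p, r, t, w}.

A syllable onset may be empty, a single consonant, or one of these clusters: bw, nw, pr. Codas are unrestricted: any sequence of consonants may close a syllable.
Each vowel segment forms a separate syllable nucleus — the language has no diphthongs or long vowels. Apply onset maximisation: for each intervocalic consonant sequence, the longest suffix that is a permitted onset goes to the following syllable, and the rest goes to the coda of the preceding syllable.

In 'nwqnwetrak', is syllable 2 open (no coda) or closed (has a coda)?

closed

Nuclei (vowels): q, e, a → 3 syllables.
/q…e/ gap (V1→V2): /nw/ is a licit onset in full, so it all attaches to the next syllable.
/e…a/ gap (V2→V3): cluster /tr/ — the longest permitted-onset suffix is /r/; onset = /r/, preceding coda = /t/.
Syllabification: nwq.nwet.rak.
Syllable 2 is /nwet/ with coda /t/, so it is closed.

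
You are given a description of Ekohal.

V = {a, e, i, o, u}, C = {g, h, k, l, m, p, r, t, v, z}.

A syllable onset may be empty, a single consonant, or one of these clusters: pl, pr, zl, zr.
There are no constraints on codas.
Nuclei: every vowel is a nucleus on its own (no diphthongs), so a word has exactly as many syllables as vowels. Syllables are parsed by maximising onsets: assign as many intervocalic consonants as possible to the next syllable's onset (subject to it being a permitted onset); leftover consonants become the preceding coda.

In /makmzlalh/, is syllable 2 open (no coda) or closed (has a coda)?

closed

The vowels are a, a — 2 nuclei, so 2 syllables.
/a…a/ gap (V1→V2): /kmzl/ splits as /km/ + /zl/ (/zl/ is the longest suffix that is a licit onset).
Putting it together: makm.zlalh.
Syllable 2 is /zlalh/ with coda /lh/, so it is closed.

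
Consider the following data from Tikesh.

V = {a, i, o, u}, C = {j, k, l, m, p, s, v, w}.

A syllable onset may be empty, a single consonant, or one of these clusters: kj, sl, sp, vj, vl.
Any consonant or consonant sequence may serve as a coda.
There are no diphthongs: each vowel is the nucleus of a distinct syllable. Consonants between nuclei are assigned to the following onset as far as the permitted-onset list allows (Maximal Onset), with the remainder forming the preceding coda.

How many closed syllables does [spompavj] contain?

Vowels present: o, a; each is a nucleus, giving 2 syllables.
Between /o/ (V1) and /a/ (V2): cluster /mp/ — the longest permitted-onset suffix is /p/; onset = /p/, preceding coda = /m/.
So the parse is spom.pavj.
Classifying each syllable: /spom/ (closed), /pavj/ (closed).
Closed syllables: 2.

2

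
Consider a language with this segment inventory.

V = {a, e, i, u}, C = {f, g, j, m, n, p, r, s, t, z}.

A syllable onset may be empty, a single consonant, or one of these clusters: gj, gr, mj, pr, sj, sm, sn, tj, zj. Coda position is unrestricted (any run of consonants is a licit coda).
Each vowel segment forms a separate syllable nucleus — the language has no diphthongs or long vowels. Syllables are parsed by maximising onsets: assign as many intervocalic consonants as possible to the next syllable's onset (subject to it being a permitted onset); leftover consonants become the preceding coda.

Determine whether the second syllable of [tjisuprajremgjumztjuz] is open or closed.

open

Vowels present: i, u, a, e, u, u; each is a nucleus, giving 6 syllables.
V1 /i/ – V2 /u/: /s/ → onset of the next syllable (single consonants are always licit onsets).
V2 /u/ – V3 /a/: /pr/ is a licit onset in full, so it all attaches to the next syllable.
V3 /a/ – V4 /e/: /jr/ splits as /j/ + /r/ (/r/ is the longest suffix that is a licit onset).
V4 /e/ – V5 /u/: cluster /mgj/ — the longest permitted-onset suffix is /gj/; onset = /gj/, preceding coda = /m/.
V5 /u/ – V6 /u/: /mztj/ splits as /mz/ + /tj/ (/tj/ is the longest suffix that is a licit onset).
Result: tji.su.praj.rem.gjumz.tjuz.
Syllable 2 is /su/; it ends in its nucleus with no coda, so it is open.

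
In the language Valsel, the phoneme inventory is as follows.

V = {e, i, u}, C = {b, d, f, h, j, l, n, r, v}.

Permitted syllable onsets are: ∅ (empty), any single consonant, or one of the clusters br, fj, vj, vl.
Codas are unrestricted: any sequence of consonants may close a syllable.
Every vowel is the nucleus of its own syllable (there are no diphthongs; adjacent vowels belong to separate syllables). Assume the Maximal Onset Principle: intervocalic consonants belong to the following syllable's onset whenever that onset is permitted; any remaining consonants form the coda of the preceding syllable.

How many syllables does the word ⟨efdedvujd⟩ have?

Nuclei (vowels): e, e, u → 3 syllables.

3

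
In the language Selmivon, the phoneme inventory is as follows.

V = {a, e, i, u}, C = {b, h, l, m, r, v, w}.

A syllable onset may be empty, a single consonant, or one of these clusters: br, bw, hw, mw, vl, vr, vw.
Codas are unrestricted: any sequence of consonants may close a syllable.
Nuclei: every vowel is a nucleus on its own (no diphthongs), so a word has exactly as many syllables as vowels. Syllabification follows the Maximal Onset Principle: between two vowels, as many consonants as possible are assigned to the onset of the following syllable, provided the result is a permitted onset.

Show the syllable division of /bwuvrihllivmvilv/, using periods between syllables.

bwu.vrihl.livm.vilv

The vowels are u, i, i, i — 4 nuclei, so 4 syllables.
V1 /u/ – V2 /i/: cluster /vr/ — /vr/ is itself a permitted onset, so the whole cluster goes right; preceding coda = ∅.
V2 /i/ – V3 /i/: /hll/; trying suffixes from longest down, /l/ is the first permitted one, so coda /hl/ | onset /l/.
V3 /i/ – V4 /i/: cluster /vmv/ — the longest permitted-onset suffix is /v/; onset = /v/, preceding coda = /vm/.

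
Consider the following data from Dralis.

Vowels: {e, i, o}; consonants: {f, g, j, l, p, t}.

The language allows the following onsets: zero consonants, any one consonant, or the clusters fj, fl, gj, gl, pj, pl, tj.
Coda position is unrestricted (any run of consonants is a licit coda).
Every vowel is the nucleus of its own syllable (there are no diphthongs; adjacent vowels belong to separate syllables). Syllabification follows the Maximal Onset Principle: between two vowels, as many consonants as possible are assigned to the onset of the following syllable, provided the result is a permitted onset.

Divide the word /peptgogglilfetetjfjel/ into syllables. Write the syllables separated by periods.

Vowels present: e, o, i, e, e, e; each is a nucleus, giving 6 syllables.
V1 /e/ – V2 /o/: /ptg/ — longest licit onset from the right is /g/, leaving /pt/ as coda.
V2 /o/ – V3 /i/: cluster /ggl/ — the longest permitted-onset suffix is /gl/; onset = /gl/, preceding coda = /g/.
V3 /i/ – V4 /e/: cluster /lf/ — the longest permitted-onset suffix is /f/; onset = /f/, preceding coda = /l/.
V4 /e/ – V5 /e/: /t/ is a single consonant, so it becomes the next onset.
V5 /e/ – V6 /e/: /tjfj/ splits as /tj/ + /fj/ (/fj/ is the longest suffix that is a licit onset).

pept.gog.glil.fe.tetj.fjel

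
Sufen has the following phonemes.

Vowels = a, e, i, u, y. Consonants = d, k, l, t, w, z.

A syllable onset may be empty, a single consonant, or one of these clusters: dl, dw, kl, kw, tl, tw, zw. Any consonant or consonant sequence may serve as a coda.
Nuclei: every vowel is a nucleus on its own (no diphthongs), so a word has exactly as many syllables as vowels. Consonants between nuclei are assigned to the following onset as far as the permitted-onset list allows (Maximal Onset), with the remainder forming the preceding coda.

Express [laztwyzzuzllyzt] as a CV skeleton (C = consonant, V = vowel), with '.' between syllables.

Vowels present: a, y, u, y; each is a nucleus, giving 4 syllables.
Between /a/ (V1) and /y/ (V2): /ztw/ splits as /z/ + /tw/ (/tw/ is the longest suffix that is a licit onset).
Between /y/ (V2) and /u/ (V3): cluster /zz/ — the longest permitted-onset suffix is /z/; onset = /z/, preceding coda = /z/.
Between /u/ (V3) and /y/ (V4): /zll/ splits as /zl/ + /l/ (/l/ is the longest suffix that is a licit onset).
Syllabification: laz.twyz.zuzl.lyzt.
Mapping each syllable to C/V: /laz/ → CVC, /twyz/ → CCVC, /zuzl/ → CVCC, /lyzt/ → CVCC.

CVC.CCVC.CVCC.CVCC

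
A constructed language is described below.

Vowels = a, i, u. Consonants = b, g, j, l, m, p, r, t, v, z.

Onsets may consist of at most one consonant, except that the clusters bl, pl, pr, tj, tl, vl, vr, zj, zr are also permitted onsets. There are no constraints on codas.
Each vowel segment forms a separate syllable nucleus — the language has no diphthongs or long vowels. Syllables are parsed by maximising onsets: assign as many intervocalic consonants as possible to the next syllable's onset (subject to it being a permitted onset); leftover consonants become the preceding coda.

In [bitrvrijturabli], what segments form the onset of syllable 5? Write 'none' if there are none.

bl

Vowels present: i, i, u, a, i; each is a nucleus, giving 5 syllables.
/i…i/ gap (V1→V2): /trvr/; trying suffixes from longest down, /vr/ is the first permitted one, so coda /tr/ | onset /vr/.
/i…u/ gap (V2→V3): cluster /jt/ — the longest permitted-onset suffix is /t/; onset = /t/, preceding coda = /j/.
/u…a/ gap (V3→V4): /r/ → onset of the next syllable (single consonants are always licit onsets).
/a…i/ gap (V4→V5): /bl/ is a licit onset in full, so it all attaches to the next syllable.
Result: bitr.vrij.tu.ra.bli.
Syllable 5 is /bli/: onset /bl/, nucleus /i/, coda ∅.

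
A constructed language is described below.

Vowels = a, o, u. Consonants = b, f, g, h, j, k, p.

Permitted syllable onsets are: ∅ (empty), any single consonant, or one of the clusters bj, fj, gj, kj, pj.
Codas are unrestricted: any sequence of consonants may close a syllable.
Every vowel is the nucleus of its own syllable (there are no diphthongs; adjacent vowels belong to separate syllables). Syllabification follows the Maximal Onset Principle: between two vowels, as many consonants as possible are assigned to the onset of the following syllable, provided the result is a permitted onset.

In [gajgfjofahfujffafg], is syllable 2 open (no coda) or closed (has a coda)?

open

Vowels present: a, o, a, u, a; each is a nucleus, giving 5 syllables.
V1 /a/ – V2 /o/: /jgfj/ splits as /jg/ + /fj/ (/fj/ is the longest suffix that is a licit onset).
V2 /o/ – V3 /a/: /f/ is a single consonant, so it becomes the next onset.
V3 /a/ – V4 /u/: cluster /hf/ — the longest permitted-onset suffix is /f/; onset = /f/, preceding coda = /h/.
V4 /u/ – V5 /a/: cluster /jff/ — the longest permitted-onset suffix is /f/; onset = /f/, preceding coda = /jf/.
Result: gajg.fjo.fah.fujf.fafg.
Syllable 2 is /fjo/; it ends in its nucleus with no coda, so it is open.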